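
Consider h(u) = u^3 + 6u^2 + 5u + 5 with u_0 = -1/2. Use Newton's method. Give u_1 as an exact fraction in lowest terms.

15

h'(u) = 3u^2 + 12u + 5.
h(-1/2) = 31/8, h'(-1/2) = -1/4, so u_1 = (-1/2) - (31/8)/(-1/4) = 15.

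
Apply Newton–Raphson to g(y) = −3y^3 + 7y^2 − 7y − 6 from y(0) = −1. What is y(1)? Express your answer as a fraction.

g'(y) = −9y^2 + 14y − 7.
g(−1) = 11, g'(−1) = −30, so y(1) = (−1) − 11/(−30) = −19/30.

−19/30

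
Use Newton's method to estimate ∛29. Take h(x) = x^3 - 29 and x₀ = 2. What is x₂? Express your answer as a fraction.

h'(x) = 3x^2.
h(2) = -21, h'(2) = 12, so x₁ = 2 - (-21)/12 = 15/4.
h(15/4) = 1519/64, h'(15/4) = 675/16, so x₂ = (15/4) - (1519/64)/(675/16) = 4303/1350.

4303/1350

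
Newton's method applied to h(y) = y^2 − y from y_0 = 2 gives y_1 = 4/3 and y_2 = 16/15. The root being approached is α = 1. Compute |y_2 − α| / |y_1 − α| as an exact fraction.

1/5

y_1 − α = 4/3 − 1 = 1/3, so |y_1 − α| = 1/3.
y_2 − α = 16/15 − 1 = 1/15, so |y_2 − α| = 1/15.
Ratio = (1/15) / (1/3) = 1/5.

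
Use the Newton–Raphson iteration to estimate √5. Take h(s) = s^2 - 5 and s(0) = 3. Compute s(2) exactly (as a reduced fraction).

h'(s) = 2s.
h(3) = 4, h'(3) = 6, so s(1) = 3 - 4/6 = 7/3.
h(7/3) = 4/9, h'(7/3) = 14/3, so s(2) = (7/3) - (4/9)/(14/3) = 47/21.

47/21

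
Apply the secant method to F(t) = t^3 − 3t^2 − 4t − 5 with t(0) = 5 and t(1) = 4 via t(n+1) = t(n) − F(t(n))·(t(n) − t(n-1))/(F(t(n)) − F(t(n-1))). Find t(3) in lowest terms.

F(5) = 25, F(4) = −5. t(2) = 4 − (−5)·(4 − 5)/((−5) − 25) = 25/6.
F(4) = −5, F(25/6) = −305/216. t(3) = (25/6) − (−305/216)·((25/6) − 4)/((−305/216) − (−5)) = 656/155.

656/155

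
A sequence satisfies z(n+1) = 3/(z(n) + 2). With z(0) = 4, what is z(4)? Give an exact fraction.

48/47

z(1) = 3/(4 + 2) = 1/2.
z(2) = 3/(1/2 + 2) = 6/5.
z(3) = 3/(6/5 + 2) = 15/16.
z(4) = 3/(15/16 + 2) = 48/47.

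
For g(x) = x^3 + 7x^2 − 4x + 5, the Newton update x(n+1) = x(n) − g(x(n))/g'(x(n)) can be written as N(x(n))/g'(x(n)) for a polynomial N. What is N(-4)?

g'(x) = 3x^2 + 14x − 4.
N(x) = x·g'(x) − g(x) = x·(3x^2 + 14x − 4) − (x^3 + 7x^2 − 4x + 5) = 2x^3 + 7x^2 − 5.
N(-4) = −21.

−21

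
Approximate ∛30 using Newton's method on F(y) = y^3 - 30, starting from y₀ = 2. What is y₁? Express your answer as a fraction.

23/6

F'(y) = 3y^2.
F(2) = -22, F'(2) = 12, so y₁ = 2 - (-22)/12 = 23/6.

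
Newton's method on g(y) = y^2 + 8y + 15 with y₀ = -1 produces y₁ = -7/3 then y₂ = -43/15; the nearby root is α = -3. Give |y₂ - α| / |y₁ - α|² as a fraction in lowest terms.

y₁ - α = -7/3 - (-3) = -7/3 + 3 = 2/3, so |y₁ - α| = 2/3.
y₂ - α = -43/15 - (-3) = -43/15 + 3 = 2/15, so |y₂ - α| = 2/15.
|y₁ - α|² = 4/9.
Ratio = (2/15) / (4/9) = 3/10.

3/10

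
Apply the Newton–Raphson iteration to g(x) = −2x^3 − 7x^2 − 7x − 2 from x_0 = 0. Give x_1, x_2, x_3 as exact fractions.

g'(x) = −6x^2 − 14x − 7.
g(0) = −2, g'(0) = −7, so x_1 = 0 − (−2)/(−7) = −2/7.
g(−2/7) = −180/343, g'(−2/7) = −171/49, so x_2 = (−2/7) − (−180/343)/(−171/49) = −58/133.
g(−58/133) = −265200/2352637, g'(−58/133) = −36011/17689, so x_3 = (−58/133) − (−265200/2352637)/(−36011/17689) = −2353838/4789463.

x_1 = −2/7, x_2 = −58/133, x_3 = −2353838/4789463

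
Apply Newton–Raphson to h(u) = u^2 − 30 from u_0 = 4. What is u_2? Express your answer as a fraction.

1009/184

h'(u) = 2u.
h(4) = −14, h'(4) = 8, so u_1 = 4 − (−14)/8 = 23/4.
h(23/4) = 49/16, h'(23/4) = 23/2, so u_2 = (23/4) − (49/16)/(23/2) = 1009/184.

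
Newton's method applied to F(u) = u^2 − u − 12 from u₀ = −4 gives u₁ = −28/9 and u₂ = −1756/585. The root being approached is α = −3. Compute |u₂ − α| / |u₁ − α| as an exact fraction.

u₁ − α = −28/9 − (−3) = −28/9 + 3 = −1/9, so |u₁ − α| = 1/9.
u₂ − α = −1756/585 − (−3) = −1756/585 + 3 = −1/585, so |u₂ − α| = 1/585.
Ratio = (1/585) / (1/9) = 1/65.

1/65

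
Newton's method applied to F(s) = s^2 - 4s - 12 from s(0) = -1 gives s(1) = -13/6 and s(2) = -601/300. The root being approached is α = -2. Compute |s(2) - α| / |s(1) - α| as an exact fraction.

1/50

s(1) - α = -13/6 - (-2) = -13/6 + 2 = -1/6, so |s(1) - α| = 1/6.
s(2) - α = -601/300 - (-2) = -601/300 + 2 = -1/300, so |s(2) - α| = 1/300.
Ratio = (1/300) / (1/6) = 1/50.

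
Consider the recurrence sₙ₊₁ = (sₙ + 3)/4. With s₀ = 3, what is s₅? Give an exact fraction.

s₁ = (3 + 3)/4 = 3/2.
s₂ = ((3/2) + 3)/4 = 9/8.
s₃ = ((9/8) + 3)/4 = 33/32.
s₄ = ((33/32) + 3)/4 = 129/128.
s₅ = ((129/128) + 3)/4 = 513/512.

513/512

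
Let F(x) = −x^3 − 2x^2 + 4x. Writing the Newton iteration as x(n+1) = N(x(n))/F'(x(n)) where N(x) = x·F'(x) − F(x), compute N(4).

−160

F'(x) = −3x^2 − 4x + 4.
N(x) = x·F'(x) − F(x) = x·(−3x^2 − 4x + 4) − (−x^3 − 2x^2 + 4x) = −2x^3 − 2x^2.
N(4) = −160.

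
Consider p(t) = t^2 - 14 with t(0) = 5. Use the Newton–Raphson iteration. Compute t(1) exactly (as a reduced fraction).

p'(t) = 2t.
p(5) = 11, p'(5) = 10, so t(1) = 5 - 11/10 = 39/10.

39/10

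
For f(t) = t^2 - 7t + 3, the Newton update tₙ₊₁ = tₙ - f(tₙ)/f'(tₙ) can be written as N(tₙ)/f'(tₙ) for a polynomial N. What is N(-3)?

f'(t) = 2t - 7.
N(t) = t·f'(t) - f(t) = t·(2t - 7) - (t^2 - 7t + 3) = t^2 - 3.
N(-3) = 6.

6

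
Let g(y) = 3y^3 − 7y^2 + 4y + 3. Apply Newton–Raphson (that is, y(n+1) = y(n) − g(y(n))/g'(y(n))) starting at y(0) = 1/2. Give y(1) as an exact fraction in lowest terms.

16/3

g'(y) = 9y^2 − 14y + 4.
g(1/2) = 29/8, g'(1/2) = −3/4, so y(1) = (1/2) − (29/8)/(−3/4) = 16/3.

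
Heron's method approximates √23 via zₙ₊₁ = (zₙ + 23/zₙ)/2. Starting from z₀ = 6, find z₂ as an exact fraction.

z₁ = (6 + 23/6)/2 = 59/12.
z₂ = (59/12 + 23/(59/12))/2 = 6793/1416.

6793/1416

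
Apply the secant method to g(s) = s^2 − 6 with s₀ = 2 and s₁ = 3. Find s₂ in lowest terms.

g(2) = −2, g(3) = 3. s₂ = 3 − 3·(3 − 2)/(3 − (−2)) = 12/5.

12/5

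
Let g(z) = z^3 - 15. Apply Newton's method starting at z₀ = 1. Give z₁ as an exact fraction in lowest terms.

17/3

g'(z) = 3z^2.
g(1) = -14, g'(1) = 3, so z₁ = 1 - (-14)/3 = 17/3.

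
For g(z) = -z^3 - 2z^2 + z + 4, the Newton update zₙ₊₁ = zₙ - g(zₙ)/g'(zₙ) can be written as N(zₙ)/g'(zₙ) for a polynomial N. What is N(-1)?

g'(z) = -3z^2 - 4z + 1.
N(z) = z·g'(z) - g(z) = z·(-3z^2 - 4z + 1) - (-z^3 - 2z^2 + z + 4) = -2z^3 - 2z^2 - 4.
N(-1) = -4.

-4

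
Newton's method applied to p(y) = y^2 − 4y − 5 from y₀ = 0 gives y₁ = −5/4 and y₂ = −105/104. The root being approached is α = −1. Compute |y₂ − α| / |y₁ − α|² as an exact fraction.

y₁ − α = −5/4 − (−1) = −5/4 + 1 = −1/4, so |y₁ − α| = 1/4.
y₂ − α = −105/104 − (−1) = −105/104 + 1 = −1/104, so |y₂ − α| = 1/104.
|y₁ − α|² = 1/16.
Ratio = (1/104) / (1/16) = 2/13.

2/13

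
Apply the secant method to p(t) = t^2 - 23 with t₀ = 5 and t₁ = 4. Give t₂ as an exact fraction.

p(5) = 2, p(4) = -7. t₂ = 4 - (-7)·(4 - 5)/((-7) - 2) = 43/9.

43/9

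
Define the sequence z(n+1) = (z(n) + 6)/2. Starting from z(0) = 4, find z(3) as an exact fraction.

23/4

z(1) = (4 + 6)/2 = 5.
z(2) = (5 + 6)/2 = 11/2.
z(3) = ((11/2) + 6)/2 = 23/4.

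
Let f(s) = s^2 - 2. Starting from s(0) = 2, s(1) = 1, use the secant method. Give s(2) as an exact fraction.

4/3

f(2) = 2, f(1) = -1. s(2) = 1 - (-1)·(1 - 2)/((-1) - 2) = 4/3.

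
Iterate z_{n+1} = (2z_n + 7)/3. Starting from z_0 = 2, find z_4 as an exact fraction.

z_1 = (2·2 + 7)/3 = 11/3.
z_2 = (2·(11/3) + 7)/3 = 43/9.
z_3 = (2·(43/9) + 7)/3 = 149/27.
z_4 = (2·(149/27) + 7)/3 = 487/81.

487/81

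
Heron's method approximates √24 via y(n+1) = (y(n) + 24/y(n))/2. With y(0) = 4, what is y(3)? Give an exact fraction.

4801/980

y(1) = (4 + 24/4)/2 = 5.
y(2) = (5 + 24/5)/2 = 49/10.
y(3) = (49/10 + 24/(49/10))/2 = 4801/980.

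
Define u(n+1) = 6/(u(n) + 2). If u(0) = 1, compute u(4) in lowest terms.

21/13

u(1) = 6/(1 + 2) = 2.
u(2) = 6/(2 + 2) = 3/2.
u(3) = 6/(3/2 + 2) = 12/7.
u(4) = 6/(12/7 + 2) = 21/13.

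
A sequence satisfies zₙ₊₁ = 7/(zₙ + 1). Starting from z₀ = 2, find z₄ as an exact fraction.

217/101

z₁ = 7/(2 + 1) = 7/3.
z₂ = 7/(7/3 + 1) = 21/10.
z₃ = 7/(21/10 + 1) = 70/31.
z₄ = 7/(70/31 + 1) = 217/101.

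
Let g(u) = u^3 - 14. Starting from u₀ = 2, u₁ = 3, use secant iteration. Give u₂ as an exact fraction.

g(2) = -6, g(3) = 13. u₂ = 3 - 13·(3 - 2)/(13 - (-6)) = 44/19.

44/19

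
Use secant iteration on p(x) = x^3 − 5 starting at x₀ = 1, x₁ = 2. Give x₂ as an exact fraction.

p(1) = −4, p(2) = 3. x₂ = 2 − 3·(2 − 1)/(3 − (−4)) = 11/7.

11/7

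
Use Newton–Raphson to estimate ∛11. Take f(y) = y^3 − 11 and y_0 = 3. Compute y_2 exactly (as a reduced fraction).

f'(y) = 3y^2.
f(3) = 16, f'(3) = 27, so y_1 = 3 − 16/27 = 65/27.
f(65/27) = 58112/19683, f'(65/27) = 4225/243, so y_2 = (65/27) − (58112/19683)/(4225/243) = 765763/342225.

765763/342225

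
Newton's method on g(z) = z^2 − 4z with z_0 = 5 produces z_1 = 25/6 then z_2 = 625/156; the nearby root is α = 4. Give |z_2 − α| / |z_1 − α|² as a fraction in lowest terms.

z_1 − α = 25/6 − 4 = 1/6, so |z_1 − α| = 1/6.
z_2 − α = 625/156 − 4 = 1/156, so |z_2 − α| = 1/156.
|z_1 − α|² = 1/36.
Ratio = (1/156) / (1/36) = 3/13.

3/13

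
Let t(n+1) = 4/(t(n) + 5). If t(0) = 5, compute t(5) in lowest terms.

t(1) = 4/(5 + 5) = 2/5.
t(2) = 4/(2/5 + 5) = 20/27.
t(3) = 4/(20/27 + 5) = 108/155.
t(4) = 4/(108/155 + 5) = 620/883.
t(5) = 4/(620/883 + 5) = 3532/5035.

3532/5035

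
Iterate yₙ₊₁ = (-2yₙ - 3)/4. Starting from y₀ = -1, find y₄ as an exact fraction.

y₁ = (-2·(-1) - 3)/4 = -1/4.
y₂ = (-2·(-1/4) - 3)/4 = -5/8.
y₃ = (-2·(-5/8) - 3)/4 = -7/16.
y₄ = (-2·(-7/16) - 3)/4 = -17/32.

-17/32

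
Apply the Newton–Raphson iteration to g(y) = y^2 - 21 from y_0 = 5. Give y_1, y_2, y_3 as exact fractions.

g'(y) = 2y.
g(5) = 4, g'(5) = 10, so y_1 = 5 - 4/10 = 23/5.
g(23/5) = 4/25, g'(23/5) = 46/5, so y_2 = (23/5) - (4/25)/(46/5) = 527/115.
g(527/115) = 4/13225, g'(527/115) = 1054/115, so y_3 = (527/115) - (4/13225)/(1054/115) = 277727/60605.

y_1 = 23/5, y_2 = 527/115, y_3 = 277727/60605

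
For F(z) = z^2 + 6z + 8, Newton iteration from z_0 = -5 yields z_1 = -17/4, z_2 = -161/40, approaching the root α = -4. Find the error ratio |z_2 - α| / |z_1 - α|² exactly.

z_1 - α = -17/4 - (-4) = -17/4 + 4 = -1/4, so |z_1 - α| = 1/4.
z_2 - α = -161/40 - (-4) = -161/40 + 4 = -1/40, so |z_2 - α| = 1/40.
|z_1 - α|² = 1/16.
Ratio = (1/40) / (1/16) = 2/5.

2/5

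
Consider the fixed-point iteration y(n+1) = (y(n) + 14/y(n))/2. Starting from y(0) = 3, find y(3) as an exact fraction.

y(1) = (3 + 14/3)/2 = 23/6.
y(2) = (23/6 + 14/(23/6))/2 = 1033/276.
y(3) = (1033/276 + 14/(1033/276))/2 = 2133553/570216.

2133553/570216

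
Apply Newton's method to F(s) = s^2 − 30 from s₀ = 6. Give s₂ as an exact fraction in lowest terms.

241/44

F'(s) = 2s.
F(6) = 6, F'(6) = 12, so s₁ = 6 − 6/12 = 11/2.
F(11/2) = 1/4, F'(11/2) = 11, so s₂ = (11/2) − (1/4)/11 = 241/44.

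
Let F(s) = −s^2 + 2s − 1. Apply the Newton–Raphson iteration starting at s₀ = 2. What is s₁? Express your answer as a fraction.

F'(s) = −2s + 2.
F(2) = −1, F'(2) = −2, so s₁ = 2 − (−1)/(−2) = 3/2.

3/2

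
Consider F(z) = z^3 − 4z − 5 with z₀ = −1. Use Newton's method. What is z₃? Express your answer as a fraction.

−174463/117001

F'(z) = 3z^2 − 4.
F(−1) = −2, F'(−1) = −1, so z₁ = (−1) − (−2)/(−1) = −3.
F(−3) = −20, F'(−3) = 23, so z₂ = (−3) − (−20)/23 = −49/23.
F(−49/23) = −74800/12167, F'(−49/23) = 5087/529, so z₃ = (−49/23) − (−74800/12167)/(5087/529) = −174463/117001.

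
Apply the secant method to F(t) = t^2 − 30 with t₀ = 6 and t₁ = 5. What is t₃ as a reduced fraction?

F(6) = 6, F(5) = −5. t₂ = 5 − (−5)·(5 − 6)/((−5) − 6) = 60/11.
F(5) = −5, F(60/11) = −30/121. t₃ = (60/11) − (−30/121)·((60/11) − 5)/((−30/121) − (−5)) = 126/23.

126/23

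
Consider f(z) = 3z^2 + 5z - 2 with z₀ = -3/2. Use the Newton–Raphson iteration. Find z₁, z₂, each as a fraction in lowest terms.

z₁ = -35/16, z₂ = -4187/2080

f'(z) = 6z + 5.
f(-3/2) = -11/4, f'(-3/2) = -4, so z₁ = (-3/2) - (-11/4)/(-4) = -35/16.
f(-35/16) = 363/256, f'(-35/16) = -65/8, so z₂ = (-35/16) - (363/256)/(-65/8) = -4187/2080.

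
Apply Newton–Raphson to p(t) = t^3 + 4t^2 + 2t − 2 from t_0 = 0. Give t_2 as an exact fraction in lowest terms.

p'(t) = 3t^2 + 8t + 2.
p(0) = −2, p'(0) = 2, so t_1 = 0 − (−2)/2 = 1.
p(1) = 5, p'(1) = 13, so t_2 = 1 − 5/13 = 8/13.

8/13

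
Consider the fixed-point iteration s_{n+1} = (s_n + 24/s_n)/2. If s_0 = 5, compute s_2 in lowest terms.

s_1 = (5 + 24/5)/2 = 49/10.
s_2 = (49/10 + 24/(49/10))/2 = 4801/980.

4801/980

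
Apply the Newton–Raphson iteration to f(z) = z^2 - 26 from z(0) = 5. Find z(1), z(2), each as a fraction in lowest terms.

f'(z) = 2z.
f(5) = -1, f'(5) = 10, so z(1) = 5 - (-1)/10 = 51/10.
f(51/10) = 1/100, f'(51/10) = 51/5, so z(2) = (51/10) - (1/100)/(51/5) = 5201/1020.

z(1) = 51/10, z(2) = 5201/1020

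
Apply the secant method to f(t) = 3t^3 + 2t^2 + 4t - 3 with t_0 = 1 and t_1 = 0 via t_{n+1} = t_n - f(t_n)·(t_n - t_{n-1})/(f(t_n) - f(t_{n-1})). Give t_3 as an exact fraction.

3/5

f(1) = 6, f(0) = -3. t_2 = 0 - (-3)·(0 - 1)/((-3) - 6) = 1/3.
f(0) = -3, f(1/3) = -4/3. t_3 = (1/3) - (-4/3)·((1/3) - 0)/((-4/3) - (-3)) = 3/5.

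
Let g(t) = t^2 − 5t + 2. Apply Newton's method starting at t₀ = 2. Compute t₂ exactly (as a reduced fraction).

−2/9

g'(t) = 2t − 5.
g(2) = −4, g'(2) = −1, so t₁ = 2 − (−4)/(−1) = −2.
g(−2) = 16, g'(−2) = −9, so t₂ = (−2) − 16/(−9) = −2/9.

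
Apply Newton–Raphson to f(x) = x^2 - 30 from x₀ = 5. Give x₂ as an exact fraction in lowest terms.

241/44

f'(x) = 2x.
f(5) = -5, f'(5) = 10, so x₁ = 5 - (-5)/10 = 11/2.
f(11/2) = 1/4, f'(11/2) = 11, so x₂ = (11/2) - (1/4)/11 = 241/44.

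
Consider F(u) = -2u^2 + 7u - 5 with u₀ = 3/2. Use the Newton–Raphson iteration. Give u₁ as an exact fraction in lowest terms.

1/2

F'(u) = -4u + 7.
F(3/2) = 1, F'(3/2) = 1, so u₁ = (3/2) - 1/1 = 1/2.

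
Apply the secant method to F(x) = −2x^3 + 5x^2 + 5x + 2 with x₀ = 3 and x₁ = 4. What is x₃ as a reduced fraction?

F(3) = 8, F(4) = −26. x₂ = 4 − (−26)·(4 − 3)/((−26) − 8) = 55/17.
F(4) = −26, F(55/17) = 13676/4913. x₃ = (55/17) − (13676/4913)·((55/17) − 4)/((13676/4913) − (−26)) = 17999/5439.

17999/5439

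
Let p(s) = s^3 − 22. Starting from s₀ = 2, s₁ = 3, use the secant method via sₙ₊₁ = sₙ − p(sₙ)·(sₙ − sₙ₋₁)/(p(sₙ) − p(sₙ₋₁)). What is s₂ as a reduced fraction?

52/19

p(2) = −14, p(3) = 5. s₂ = 3 − 5·(3 − 2)/(5 − (−14)) = 52/19.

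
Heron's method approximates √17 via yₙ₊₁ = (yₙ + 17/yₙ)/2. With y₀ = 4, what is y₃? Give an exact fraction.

9478657/2298912

y₁ = (4 + 17/4)/2 = 33/8.
y₂ = (33/8 + 17/(33/8))/2 = 2177/528.
y₃ = (2177/528 + 17/(2177/528))/2 = 9478657/2298912.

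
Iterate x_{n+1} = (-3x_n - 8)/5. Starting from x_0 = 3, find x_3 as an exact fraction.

-233/125

x_1 = (-3·3 - 8)/5 = -17/5.
x_2 = (-3·(-17/5) - 8)/5 = 11/25.
x_3 = (-3·(11/25) - 8)/5 = -233/125.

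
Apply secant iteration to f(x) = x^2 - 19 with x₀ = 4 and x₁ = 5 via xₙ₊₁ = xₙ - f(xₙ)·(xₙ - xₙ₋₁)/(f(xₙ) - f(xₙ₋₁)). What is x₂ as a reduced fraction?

f(4) = -3, f(5) = 6. x₂ = 5 - 6·(5 - 4)/(6 - (-3)) = 13/3.

13/3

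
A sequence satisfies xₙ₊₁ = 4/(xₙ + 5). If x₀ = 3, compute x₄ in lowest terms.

x₁ = 4/(3 + 5) = 1/2.
x₂ = 4/(1/2 + 5) = 8/11.
x₃ = 4/(8/11 + 5) = 44/63.
x₄ = 4/(44/63 + 5) = 252/359.

252/359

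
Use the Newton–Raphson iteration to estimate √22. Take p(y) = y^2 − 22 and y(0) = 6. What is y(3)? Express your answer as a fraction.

5330977/1136568

p'(y) = 2y.
p(6) = 14, p'(6) = 12, so y(1) = 6 − 14/12 = 29/6.
p(29/6) = 49/36, p'(29/6) = 29/3, so y(2) = (29/6) − (49/36)/(29/3) = 1633/348.
p(1633/348) = 2401/121104, p'(1633/348) = 1633/174, so y(3) = (1633/348) − (2401/121104)/(1633/174) = 5330977/1136568.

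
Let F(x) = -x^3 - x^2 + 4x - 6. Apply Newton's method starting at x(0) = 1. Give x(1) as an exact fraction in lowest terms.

-3

F'(x) = -3x^2 - 2x + 4.
F(1) = -4, F'(1) = -1, so x(1) = 1 - (-4)/(-1) = -3.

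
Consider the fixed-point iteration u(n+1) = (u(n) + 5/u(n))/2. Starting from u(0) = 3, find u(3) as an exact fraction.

u(1) = (3 + 5/3)/2 = 7/3.
u(2) = (7/3 + 5/(7/3))/2 = 47/21.
u(3) = (47/21 + 5/(47/21))/2 = 2207/987.

2207/987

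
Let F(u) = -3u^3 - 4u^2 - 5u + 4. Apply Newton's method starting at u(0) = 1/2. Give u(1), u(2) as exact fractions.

u(1) = 23/45, u(2) = 88787/173745

F'(u) = -9u^2 - 8u - 5.
F(1/2) = 1/8, F'(1/2) = -45/4, so u(1) = (1/2) - (1/8)/(-45/4) = 23/45.
F(23/45) = -32/30375, F'(23/45) = -286/25, so u(2) = (23/45) - (-32/30375)/(-286/25) = 88787/173745.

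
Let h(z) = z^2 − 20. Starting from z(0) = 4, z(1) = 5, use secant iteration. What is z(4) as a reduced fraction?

1525/341

h(4) = −4, h(5) = 5. z(2) = 5 − 5·(5 − 4)/(5 − (−4)) = 40/9.
h(5) = 5, h(40/9) = −20/81. z(3) = (40/9) − (−20/81)·((40/9) − 5)/((−20/81) − 5) = 76/17.
h(40/9) = −20/81, h(76/17) = −4/289. z(4) = (76/17) − (−4/289)·((76/17) − (40/9))/((−4/289) − (−20/81)) = 1525/341.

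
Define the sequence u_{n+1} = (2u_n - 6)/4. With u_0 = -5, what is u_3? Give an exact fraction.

u_1 = (2·(-5) - 6)/4 = -4.
u_2 = (2·(-4) - 6)/4 = -7/2.
u_3 = (2·(-7/2) - 6)/4 = -13/4.

-13/4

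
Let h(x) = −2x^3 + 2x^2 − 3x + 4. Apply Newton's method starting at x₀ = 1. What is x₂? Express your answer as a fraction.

1004/855

h'(x) = −6x^2 + 4x − 3.
h(1) = 1, h'(1) = −5, so x₁ = 1 − 1/(−5) = 6/5.
h(6/5) = −22/125, h'(6/5) = −171/25, so x₂ = (6/5) − (−22/125)/(−171/25) = 1004/855.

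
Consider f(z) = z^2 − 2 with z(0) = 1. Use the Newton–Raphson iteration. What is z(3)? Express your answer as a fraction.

f'(z) = 2z.
f(1) = −1, f'(1) = 2, so z(1) = 1 − (−1)/2 = 3/2.
f(3/2) = 1/4, f'(3/2) = 3, so z(2) = (3/2) − (1/4)/3 = 17/12.
f(17/12) = 1/144, f'(17/12) = 17/6, so z(3) = (17/12) − (1/144)/(17/6) = 577/408.

577/408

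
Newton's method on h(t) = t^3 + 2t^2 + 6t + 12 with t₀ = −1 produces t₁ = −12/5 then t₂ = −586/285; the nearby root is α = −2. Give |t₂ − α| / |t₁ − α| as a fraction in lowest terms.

t₁ − α = −12/5 − (−2) = −12/5 + 2 = −2/5, so |t₁ − α| = 2/5.
t₂ − α = −586/285 − (−2) = −586/285 + 2 = −16/285, so |t₂ − α| = 16/285.
Ratio = (16/285) / (2/5) = 8/57.

8/57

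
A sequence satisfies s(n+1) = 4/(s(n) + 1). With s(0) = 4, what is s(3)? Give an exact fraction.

36/29

s(1) = 4/(4 + 1) = 4/5.
s(2) = 4/(4/5 + 1) = 20/9.
s(3) = 4/(20/9 + 1) = 36/29.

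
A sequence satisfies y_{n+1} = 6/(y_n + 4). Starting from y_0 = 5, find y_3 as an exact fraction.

42/37

y_1 = 6/(5 + 4) = 2/3.
y_2 = 6/(2/3 + 4) = 9/7.
y_3 = 6/(9/7 + 4) = 42/37.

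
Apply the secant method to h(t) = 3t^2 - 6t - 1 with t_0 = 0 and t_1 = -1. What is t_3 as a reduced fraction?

-1/7

h(0) = -1, h(-1) = 8. t_2 = (-1) - 8·((-1) - 0)/(8 - (-1)) = -1/9.
h(-1) = 8, h(-1/9) = -8/27. t_3 = (-1/9) - (-8/27)·((-1/9) - (-1))/((-8/27) - 8) = -1/7.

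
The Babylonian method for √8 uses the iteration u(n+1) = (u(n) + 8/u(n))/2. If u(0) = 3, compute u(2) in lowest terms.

577/204

u(1) = (3 + 8/3)/2 = 17/6.
u(2) = (17/6 + 8/(17/6))/2 = 577/204.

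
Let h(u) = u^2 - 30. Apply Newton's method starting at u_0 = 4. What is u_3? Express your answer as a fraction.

h'(u) = 2u.
h(4) = -14, h'(4) = 8, so u_1 = 4 - (-14)/8 = 23/4.
h(23/4) = 49/16, h'(23/4) = 23/2, so u_2 = (23/4) - (49/16)/(23/2) = 1009/184.
h(1009/184) = 2401/33856, h'(1009/184) = 1009/92, so u_3 = (1009/184) - (2401/33856)/(1009/92) = 2033761/371312.

2033761/371312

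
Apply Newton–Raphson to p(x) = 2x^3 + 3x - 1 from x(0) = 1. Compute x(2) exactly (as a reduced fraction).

1229/3537

p'(x) = 6x^2 + 3.
p(1) = 4, p'(1) = 9, so x(1) = 1 - 4/9 = 5/9.
p(5/9) = 736/729, p'(5/9) = 131/27, so x(2) = (5/9) - (736/729)/(131/27) = 1229/3537.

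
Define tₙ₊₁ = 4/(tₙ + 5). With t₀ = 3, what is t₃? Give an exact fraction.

t₁ = 4/(3 + 5) = 1/2.
t₂ = 4/(1/2 + 5) = 8/11.
t₃ = 4/(8/11 + 5) = 44/63.

44/63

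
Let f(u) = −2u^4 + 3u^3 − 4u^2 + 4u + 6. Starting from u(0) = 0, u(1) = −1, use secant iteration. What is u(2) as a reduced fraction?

−6/13

f(0) = 6, f(−1) = −7. u(2) = (−1) − (−7)·((−1) − 0)/((−7) − 6) = −6/13.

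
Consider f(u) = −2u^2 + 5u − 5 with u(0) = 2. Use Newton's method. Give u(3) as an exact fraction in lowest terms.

f'(u) = −4u + 5.
f(2) = −3, f'(2) = −3, so u(1) = 2 − (−3)/(−3) = 1.
f(1) = −2, f'(1) = 1, so u(2) = 1 − (−2)/1 = 3.
f(3) = −8, f'(3) = −7, so u(3) = 3 − (−8)/(−7) = 13/7.

13/7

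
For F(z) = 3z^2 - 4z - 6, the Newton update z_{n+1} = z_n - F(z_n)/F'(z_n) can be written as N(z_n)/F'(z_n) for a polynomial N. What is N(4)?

F'(z) = 6z - 4.
N(z) = z·F'(z) - F(z) = z·(6z - 4) - (3z^2 - 4z - 6) = 3z^2 + 6.
N(4) = 54.

54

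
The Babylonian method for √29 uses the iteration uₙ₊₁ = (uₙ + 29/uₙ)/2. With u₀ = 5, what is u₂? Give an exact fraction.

u₁ = (5 + 29/5)/2 = 27/5.
u₂ = (27/5 + 29/(27/5))/2 = 727/135.

727/135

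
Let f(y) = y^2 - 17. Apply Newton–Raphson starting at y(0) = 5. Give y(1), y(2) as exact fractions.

f'(y) = 2y.
f(5) = 8, f'(5) = 10, so y(1) = 5 - 8/10 = 21/5.
f(21/5) = 16/25, f'(21/5) = 42/5, so y(2) = (21/5) - (16/25)/(42/5) = 433/105.

y(1) = 21/5, y(2) = 433/105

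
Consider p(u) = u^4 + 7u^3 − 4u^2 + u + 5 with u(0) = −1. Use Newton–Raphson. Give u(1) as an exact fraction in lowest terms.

−10/13

p'(u) = 4u^3 + 21u^2 − 8u + 1.
p(−1) = −6, p'(−1) = 26, so u(1) = (−1) − (−6)/26 = −10/13.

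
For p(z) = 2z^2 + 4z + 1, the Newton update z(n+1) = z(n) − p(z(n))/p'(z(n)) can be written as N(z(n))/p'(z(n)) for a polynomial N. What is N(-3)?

p'(z) = 4z + 4.
N(z) = z·p'(z) − p(z) = z·(4z + 4) − (2z^2 + 4z + 1) = 2z^2 − 1.
N(-3) = 17.

17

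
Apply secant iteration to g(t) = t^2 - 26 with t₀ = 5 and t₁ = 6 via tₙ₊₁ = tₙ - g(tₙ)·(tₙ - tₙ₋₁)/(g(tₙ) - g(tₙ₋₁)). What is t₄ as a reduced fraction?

g(5) = -1, g(6) = 10. t₂ = 6 - 10·(6 - 5)/(10 - (-1)) = 56/11.
g(6) = 10, g(56/11) = -10/121. t₃ = (56/11) - (-10/121)·((56/11) - 6)/((-10/121) - 10) = 311/61.
g(56/11) = -10/121, g(311/61) = -25/3721. t₄ = (311/61) - (-25/3721)·((311/61) - (56/11))/((-25/3721) - (-10/121)) = 34862/6837.

34862/6837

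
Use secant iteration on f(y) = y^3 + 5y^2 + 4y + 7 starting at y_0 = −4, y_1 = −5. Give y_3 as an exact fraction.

−40645/9169

f(−4) = 7, f(−5) = −13. y_2 = (−5) − (−13)·((−5) − (−4))/((−13) − 7) = −87/20.
f(−5) = −13, f(−87/20) = 15197/8000. y_3 = (−87/20) − (15197/8000)·((−87/20) − (−5))/((15197/8000) − (−13)) = −40645/9169.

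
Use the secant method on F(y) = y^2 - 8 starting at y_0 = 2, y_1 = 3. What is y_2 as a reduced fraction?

14/5

F(2) = -4, F(3) = 1. y_2 = 3 - 1·(3 - 2)/(1 - (-4)) = 14/5.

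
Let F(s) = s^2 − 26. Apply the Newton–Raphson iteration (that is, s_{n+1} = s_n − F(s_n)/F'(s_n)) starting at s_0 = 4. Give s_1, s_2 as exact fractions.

F'(s) = 2s.
F(4) = −10, F'(4) = 8, so s_1 = 4 − (−10)/8 = 21/4.
F(21/4) = 25/16, F'(21/4) = 21/2, so s_2 = (21/4) − (25/16)/(21/2) = 857/168.

s_1 = 21/4, s_2 = 857/168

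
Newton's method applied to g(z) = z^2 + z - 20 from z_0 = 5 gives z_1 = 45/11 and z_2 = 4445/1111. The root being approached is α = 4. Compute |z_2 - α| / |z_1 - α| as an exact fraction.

z_1 - α = 45/11 - 4 = 1/11, so |z_1 - α| = 1/11.
z_2 - α = 4445/1111 - 4 = 1/1111, so |z_2 - α| = 1/1111.
Ratio = (1/1111) / (1/11) = 1/101.

1/101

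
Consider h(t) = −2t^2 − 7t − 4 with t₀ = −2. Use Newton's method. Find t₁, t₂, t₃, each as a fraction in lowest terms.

h'(t) = −4t − 7.
h(−2) = 2, h'(−2) = 1, so t₁ = (−2) − 2/1 = −4.
h(−4) = −8, h'(−4) = 9, so t₂ = (−4) − (−8)/9 = −28/9.
h(−28/9) = −128/81, h'(−28/9) = 49/9, so t₃ = (−28/9) − (−128/81)/(49/9) = −1244/441.

t₁ = −4, t₂ = −28/9, t₃ = −1244/441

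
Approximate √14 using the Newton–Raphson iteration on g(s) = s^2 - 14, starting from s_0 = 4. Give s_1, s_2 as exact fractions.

g'(s) = 2s.
g(4) = 2, g'(4) = 8, so s_1 = 4 - 2/8 = 15/4.
g(15/4) = 1/16, g'(15/4) = 15/2, so s_2 = (15/4) - (1/16)/(15/2) = 449/120.

s_1 = 15/4, s_2 = 449/120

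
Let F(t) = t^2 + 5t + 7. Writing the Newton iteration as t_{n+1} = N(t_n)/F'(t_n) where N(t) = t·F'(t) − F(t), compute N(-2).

F'(t) = 2t + 5.
N(t) = t·F'(t) − F(t) = t·(2t + 5) − (t^2 + 5t + 7) = t^2 − 7.
N(-2) = −3.

−3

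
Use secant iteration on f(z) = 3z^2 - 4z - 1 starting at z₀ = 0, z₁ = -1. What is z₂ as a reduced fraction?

f(0) = -1, f(-1) = 6. z₂ = (-1) - 6·((-1) - 0)/(6 - (-1)) = -1/7.

-1/7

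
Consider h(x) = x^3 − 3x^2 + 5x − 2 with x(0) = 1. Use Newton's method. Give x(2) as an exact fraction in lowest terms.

h'(x) = 3x^2 − 6x + 5.
h(1) = 1, h'(1) = 2, so x(1) = 1 − 1/2 = 1/2.
h(1/2) = −1/8, h'(1/2) = 11/4, so x(2) = (1/2) − (−1/8)/(11/4) = 6/11.

6/11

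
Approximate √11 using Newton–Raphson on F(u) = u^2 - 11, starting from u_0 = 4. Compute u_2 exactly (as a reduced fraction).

F'(u) = 2u.
F(4) = 5, F'(4) = 8, so u_1 = 4 - 5/8 = 27/8.
F(27/8) = 25/64, F'(27/8) = 27/4, so u_2 = (27/8) - (25/64)/(27/4) = 1433/432.

1433/432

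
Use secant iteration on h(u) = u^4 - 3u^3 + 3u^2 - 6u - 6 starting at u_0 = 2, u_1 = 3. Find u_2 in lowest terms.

48/17

h(2) = -14, h(3) = 3. u_2 = 3 - 3·(3 - 2)/(3 - (-14)) = 48/17.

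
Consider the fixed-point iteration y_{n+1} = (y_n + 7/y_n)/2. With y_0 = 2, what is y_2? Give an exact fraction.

y_1 = (2 + 7/2)/2 = 11/4.
y_2 = (11/4 + 7/(11/4))/2 = 233/88.

233/88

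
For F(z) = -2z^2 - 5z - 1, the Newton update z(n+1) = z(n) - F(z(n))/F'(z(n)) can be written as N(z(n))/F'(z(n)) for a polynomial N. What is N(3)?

-17

F'(z) = -4z - 5.
N(z) = z·F'(z) - F(z) = z·(-4z - 5) - (-2z^2 - 5z - 1) = -2z^2 + 1.
N(3) = -17.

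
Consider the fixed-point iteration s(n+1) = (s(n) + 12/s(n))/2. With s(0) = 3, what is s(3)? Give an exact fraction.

s(1) = (3 + 12/3)/2 = 7/2.
s(2) = (7/2 + 12/(7/2))/2 = 97/28.
s(3) = (97/28 + 12/(97/28))/2 = 18817/5432.

18817/5432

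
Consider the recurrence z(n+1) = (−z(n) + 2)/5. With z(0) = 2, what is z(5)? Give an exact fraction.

208/625

z(1) = (−2 + 2)/5 = 0.
z(2) = (−0 + 2)/5 = 2/5.
z(3) = (−(2/5) + 2)/5 = 8/25.
z(4) = (−(8/25) + 2)/5 = 42/125.
z(5) = (−(42/125) + 2)/5 = 208/625.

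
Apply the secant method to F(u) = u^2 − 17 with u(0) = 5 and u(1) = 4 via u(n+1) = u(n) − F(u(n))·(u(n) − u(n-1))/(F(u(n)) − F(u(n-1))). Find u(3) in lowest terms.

F(5) = 8, F(4) = −1. u(2) = 4 − (−1)·(4 − 5)/((−1) − 8) = 37/9.
F(4) = −1, F(37/9) = −8/81. u(3) = (37/9) − (−8/81)·((37/9) − 4)/((−8/81) − (−1)) = 301/73.

301/73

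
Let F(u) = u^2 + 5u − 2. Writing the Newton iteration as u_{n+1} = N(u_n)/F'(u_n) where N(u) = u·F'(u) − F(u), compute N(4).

F'(u) = 2u + 5.
N(u) = u·F'(u) − F(u) = u·(2u + 5) − (u^2 + 5u − 2) = u^2 + 2.
N(4) = 18.

18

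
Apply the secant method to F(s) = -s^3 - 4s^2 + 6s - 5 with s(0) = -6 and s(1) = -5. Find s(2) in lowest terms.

-215/41

F(-6) = 31, F(-5) = -10. s(2) = (-5) - (-10)·((-5) - (-6))/((-10) - 31) = -215/41.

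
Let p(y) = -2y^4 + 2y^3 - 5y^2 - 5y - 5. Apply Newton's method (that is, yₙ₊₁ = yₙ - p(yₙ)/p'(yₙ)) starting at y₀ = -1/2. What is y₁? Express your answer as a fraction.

23/20

p'(y) = -8y^3 + 6y^2 - 10y - 5.
p(-1/2) = -33/8, p'(-1/2) = 5/2, so y₁ = (-1/2) - (-33/8)/(5/2) = 23/20.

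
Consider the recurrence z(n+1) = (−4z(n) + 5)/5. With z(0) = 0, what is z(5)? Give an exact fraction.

461/625

z(1) = (−4·0 + 5)/5 = 1.
z(2) = (−4·1 + 5)/5 = 1/5.
z(3) = (−4·(1/5) + 5)/5 = 21/25.
z(4) = (−4·(21/25) + 5)/5 = 41/125.
z(5) = (−4·(41/125) + 5)/5 = 461/625.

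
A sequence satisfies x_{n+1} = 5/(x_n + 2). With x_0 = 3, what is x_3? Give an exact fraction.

x_1 = 5/(3 + 2) = 1.
x_2 = 5/(1 + 2) = 5/3.
x_3 = 5/(5/3 + 2) = 15/11.

15/11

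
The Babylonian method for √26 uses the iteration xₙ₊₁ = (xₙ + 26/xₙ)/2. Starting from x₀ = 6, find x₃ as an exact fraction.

7196593/1411368

x₁ = (6 + 26/6)/2 = 31/6.
x₂ = (31/6 + 26/(31/6))/2 = 1897/372.
x₃ = (1897/372 + 26/(1897/372))/2 = 7196593/1411368.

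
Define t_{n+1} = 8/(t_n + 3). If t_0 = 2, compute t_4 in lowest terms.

872/511

t_1 = 8/(2 + 3) = 8/5.
t_2 = 8/(8/5 + 3) = 40/23.
t_3 = 8/(40/23 + 3) = 184/109.
t_4 = 8/(184/109 + 3) = 872/511.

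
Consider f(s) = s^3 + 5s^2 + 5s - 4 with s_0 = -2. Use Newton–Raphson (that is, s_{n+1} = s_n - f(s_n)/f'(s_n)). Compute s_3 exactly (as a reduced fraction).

-80332/20277

f'(s) = 3s^2 + 10s + 5.
f(-2) = -2, f'(-2) = -3, so s_1 = (-2) - (-2)/(-3) = -8/3.
f(-8/3) = -20/27, f'(-8/3) = -1/3, so s_2 = (-8/3) - (-20/27)/(-1/3) = -44/9.
f(-44/9) = -18800/729, f'(-44/9) = 751/27, so s_3 = (-44/9) - (-18800/729)/(751/27) = -80332/20277.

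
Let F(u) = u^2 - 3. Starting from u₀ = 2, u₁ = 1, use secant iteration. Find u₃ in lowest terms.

7/4

F(2) = 1, F(1) = -2. u₂ = 1 - (-2)·(1 - 2)/((-2) - 1) = 5/3.
F(1) = -2, F(5/3) = -2/9. u₃ = (5/3) - (-2/9)·((5/3) - 1)/((-2/9) - (-2)) = 7/4.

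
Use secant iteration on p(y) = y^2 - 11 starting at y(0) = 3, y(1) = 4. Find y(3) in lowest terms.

p(3) = -2, p(4) = 5. y(2) = 4 - 5·(4 - 3)/(5 - (-2)) = 23/7.
p(4) = 5, p(23/7) = -10/49. y(3) = (23/7) - (-10/49)·((23/7) - 4)/((-10/49) - 5) = 169/51.

169/51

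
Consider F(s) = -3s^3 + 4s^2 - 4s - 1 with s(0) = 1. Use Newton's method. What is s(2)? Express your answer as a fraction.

-139/345

F'(s) = -9s^2 + 8s - 4.
F(1) = -4, F'(1) = -5, so s(1) = 1 - (-4)/(-5) = 1/5.
F(1/5) = -208/125, F'(1/5) = -69/25, so s(2) = (1/5) - (-208/125)/(-69/25) = -139/345.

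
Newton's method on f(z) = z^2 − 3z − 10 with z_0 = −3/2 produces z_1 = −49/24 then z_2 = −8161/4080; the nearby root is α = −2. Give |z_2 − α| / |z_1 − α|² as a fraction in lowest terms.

z_1 − α = −49/24 − (−2) = −49/24 + 2 = −1/24, so |z_1 − α| = 1/24.
z_2 − α = −8161/4080 − (−2) = −8161/4080 + 2 = −1/4080, so |z_2 − α| = 1/4080.
|z_1 − α|² = 1/576.
Ratio = (1/4080) / (1/576) = 12/85.

12/85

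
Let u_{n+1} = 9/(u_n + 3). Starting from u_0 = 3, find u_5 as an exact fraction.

24/13

u_1 = 9/(3 + 3) = 3/2.
u_2 = 9/(3/2 + 3) = 2.
u_3 = 9/(2 + 3) = 9/5.
u_4 = 9/(9/5 + 3) = 15/8.
u_5 = 9/(15/8 + 3) = 24/13.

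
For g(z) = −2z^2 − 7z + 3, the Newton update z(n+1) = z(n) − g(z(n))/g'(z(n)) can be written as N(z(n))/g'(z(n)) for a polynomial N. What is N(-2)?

−11

g'(z) = −4z − 7.
N(z) = z·g'(z) − g(z) = z·(−4z − 7) − (−2z^2 − 7z + 3) = −2z^2 − 3.
N(-2) = −11.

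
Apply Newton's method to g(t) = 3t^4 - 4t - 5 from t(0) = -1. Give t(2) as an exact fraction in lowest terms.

g'(t) = 12t^3 - 4.
g(-1) = 2, g'(-1) = -16, so t(1) = (-1) - 2/(-16) = -7/8.
g(-7/8) = 1059/4096, g'(-7/8) = -1541/128, so t(2) = (-7/8) - (1059/4096)/(-1541/128) = -42089/49312.

-42089/49312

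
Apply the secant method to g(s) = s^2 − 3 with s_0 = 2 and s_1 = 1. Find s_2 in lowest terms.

5/3

g(2) = 1, g(1) = −2. s_2 = 1 − (−2)·(1 − 2)/((−2) − 1) = 5/3.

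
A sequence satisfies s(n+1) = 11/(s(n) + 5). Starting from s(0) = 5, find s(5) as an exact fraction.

s(1) = 11/(5 + 5) = 11/10.
s(2) = 11/(11/10 + 5) = 110/61.
s(3) = 11/(110/61 + 5) = 671/415.
s(4) = 11/(671/415 + 5) = 4565/2746.
s(5) = 11/(4565/2746 + 5) = 30206/18295.

30206/18295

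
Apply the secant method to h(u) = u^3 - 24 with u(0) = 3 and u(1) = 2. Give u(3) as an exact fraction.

4650/1603

h(3) = 3, h(2) = -16. u(2) = 2 - (-16)·(2 - 3)/((-16) - 3) = 54/19.
h(2) = -16, h(54/19) = -7152/6859. u(3) = (54/19) - (-7152/6859)·((54/19) - 2)/((-7152/6859) - (-16)) = 4650/1603.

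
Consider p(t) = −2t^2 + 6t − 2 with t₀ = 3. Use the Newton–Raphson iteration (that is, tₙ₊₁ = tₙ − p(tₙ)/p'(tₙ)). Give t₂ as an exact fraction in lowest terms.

p'(t) = −4t + 6.
p(3) = −2, p'(3) = −6, so t₁ = 3 − (−2)/(−6) = 8/3.
p(8/3) = −2/9, p'(8/3) = −14/3, so t₂ = (8/3) − (−2/9)/(−14/3) = 55/21.

55/21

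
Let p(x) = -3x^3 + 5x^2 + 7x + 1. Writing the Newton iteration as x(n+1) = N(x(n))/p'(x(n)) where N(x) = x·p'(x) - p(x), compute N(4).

p'(x) = -9x^2 + 10x + 7.
N(x) = x·p'(x) - p(x) = x·(-9x^2 + 10x + 7) - (-3x^3 + 5x^2 + 7x + 1) = -6x^3 + 5x^2 - 1.
N(4) = -305.

-305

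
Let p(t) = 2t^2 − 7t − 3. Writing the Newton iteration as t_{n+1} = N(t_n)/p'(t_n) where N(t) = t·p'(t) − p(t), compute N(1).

p'(t) = 4t − 7.
N(t) = t·p'(t) − p(t) = t·(4t − 7) − (2t^2 − 7t − 3) = 2t^2 + 3.
N(1) = 5.

5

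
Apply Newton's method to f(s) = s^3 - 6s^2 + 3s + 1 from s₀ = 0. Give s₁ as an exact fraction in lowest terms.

-1/3

f'(s) = 3s^2 - 12s + 3.
f(0) = 1, f'(0) = 3, so s₁ = 0 - 1/3 = -1/3.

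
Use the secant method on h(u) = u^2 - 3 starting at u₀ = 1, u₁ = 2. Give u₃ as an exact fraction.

19/11

h(1) = -2, h(2) = 1. u₂ = 2 - 1·(2 - 1)/(1 - (-2)) = 5/3.
h(2) = 1, h(5/3) = -2/9. u₃ = (5/3) - (-2/9)·((5/3) - 2)/((-2/9) - 1) = 19/11.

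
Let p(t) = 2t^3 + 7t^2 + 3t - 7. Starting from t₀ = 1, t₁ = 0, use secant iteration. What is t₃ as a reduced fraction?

p(1) = 5, p(0) = -7. t₂ = 0 - (-7)·(0 - 1)/((-7) - 5) = 7/12.
p(0) = -7, p(7/12) = -2135/864. t₃ = (7/12) - (-2135/864)·((7/12) - 0)/((-2135/864) - (-7)) = 504/559.

504/559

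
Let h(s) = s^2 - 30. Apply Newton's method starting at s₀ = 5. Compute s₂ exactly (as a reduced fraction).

241/44

h'(s) = 2s.
h(5) = -5, h'(5) = 10, so s₁ = 5 - (-5)/10 = 11/2.
h(11/2) = 1/4, h'(11/2) = 11, so s₂ = (11/2) - (1/4)/11 = 241/44.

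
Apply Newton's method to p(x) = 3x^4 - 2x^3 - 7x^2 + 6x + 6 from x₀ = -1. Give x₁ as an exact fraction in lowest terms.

0

p'(x) = 12x^3 - 6x^2 - 14x + 6.
p(-1) = -2, p'(-1) = 2, so x₁ = (-1) - (-2)/2 = 0.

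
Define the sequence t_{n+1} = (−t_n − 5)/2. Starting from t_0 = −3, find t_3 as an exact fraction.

t_1 = (−(−3) − 5)/2 = −1.
t_2 = (−(−1) − 5)/2 = −2.
t_3 = (−(−2) − 5)/2 = −3/2.

−3/2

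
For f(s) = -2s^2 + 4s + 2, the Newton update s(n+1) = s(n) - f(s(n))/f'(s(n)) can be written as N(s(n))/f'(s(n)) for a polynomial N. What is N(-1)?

f'(s) = -4s + 4.
N(s) = s·f'(s) - f(s) = s·(-4s + 4) - (-2s^2 + 4s + 2) = -2s^2 - 2.
N(-1) = -4.

-4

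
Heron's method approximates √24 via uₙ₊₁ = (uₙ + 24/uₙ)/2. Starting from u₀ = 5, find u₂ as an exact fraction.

4801/980

u₁ = (5 + 24/5)/2 = 49/10.
u₂ = (49/10 + 24/(49/10))/2 = 4801/980.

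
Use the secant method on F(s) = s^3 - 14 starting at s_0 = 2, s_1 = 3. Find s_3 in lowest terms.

F(2) = -6, F(3) = 13. s_2 = 3 - 13·(3 - 2)/(13 - (-6)) = 44/19.
F(3) = 13, F(44/19) = -10842/6859. s_3 = (44/19) - (-10842/6859)·((44/19) - 3)/((-10842/6859) - 13) = 18386/7693.

18386/7693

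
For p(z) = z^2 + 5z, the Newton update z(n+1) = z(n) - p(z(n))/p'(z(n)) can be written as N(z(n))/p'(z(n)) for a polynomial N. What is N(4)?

p'(z) = 2z + 5.
N(z) = z·p'(z) - p(z) = z·(2z + 5) - (z^2 + 5z) = z^2.
N(4) = 16.

16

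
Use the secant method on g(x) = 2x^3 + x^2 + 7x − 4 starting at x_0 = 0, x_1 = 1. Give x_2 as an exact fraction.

g(0) = −4, g(1) = 6. x_2 = 1 − 6·(1 − 0)/(6 − (−4)) = 2/5.

2/5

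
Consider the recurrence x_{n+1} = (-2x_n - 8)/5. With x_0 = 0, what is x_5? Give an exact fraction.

-3608/3125

x_1 = (-2·0 - 8)/5 = -8/5.
x_2 = (-2·(-8/5) - 8)/5 = -24/25.
x_3 = (-2·(-24/25) - 8)/5 = -152/125.
x_4 = (-2·(-152/125) - 8)/5 = -696/625.
x_5 = (-2·(-696/625) - 8)/5 = -3608/3125.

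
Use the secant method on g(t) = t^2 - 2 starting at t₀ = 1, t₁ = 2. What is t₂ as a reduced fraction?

g(1) = -1, g(2) = 2. t₂ = 2 - 2·(2 - 1)/(2 - (-1)) = 4/3.

4/3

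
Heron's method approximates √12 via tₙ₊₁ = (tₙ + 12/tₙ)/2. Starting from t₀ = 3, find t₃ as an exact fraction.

t₁ = (3 + 12/3)/2 = 7/2.
t₂ = (7/2 + 12/(7/2))/2 = 97/28.
t₃ = (97/28 + 12/(97/28))/2 = 18817/5432.

18817/5432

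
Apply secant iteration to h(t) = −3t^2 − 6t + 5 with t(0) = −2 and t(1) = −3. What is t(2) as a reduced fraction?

−23/9

h(−2) = 5, h(−3) = −4. t(2) = (−3) − (−4)·((−3) − (−2))/((−4) − 5) = −23/9.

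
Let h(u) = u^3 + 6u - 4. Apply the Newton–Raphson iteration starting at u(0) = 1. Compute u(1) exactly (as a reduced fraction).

2/3

h'(u) = 3u^2 + 6.
h(1) = 3, h'(1) = 9, so u(1) = 1 - 3/9 = 2/3.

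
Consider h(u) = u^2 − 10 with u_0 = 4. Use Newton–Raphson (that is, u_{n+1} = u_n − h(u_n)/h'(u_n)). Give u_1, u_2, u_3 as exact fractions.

u_1 = 13/4, u_2 = 329/104, u_3 = 216401/68432

h'(u) = 2u.
h(4) = 6, h'(4) = 8, so u_1 = 4 − 6/8 = 13/4.
h(13/4) = 9/16, h'(13/4) = 13/2, so u_2 = (13/4) − (9/16)/(13/2) = 329/104.
h(329/104) = 81/10816, h'(329/104) = 329/52, so u_3 = (329/104) − (81/10816)/(329/52) = 216401/68432.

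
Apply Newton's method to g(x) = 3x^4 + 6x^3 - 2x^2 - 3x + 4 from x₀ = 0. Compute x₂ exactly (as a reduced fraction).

444/469

g'(x) = 12x^3 + 18x^2 - 4x - 3.
g(0) = 4, g'(0) = -3, so x₁ = 0 - 4/(-3) = 4/3.
g(4/3) = 544/27, g'(4/3) = 469/9, so x₂ = (4/3) - (544/27)/(469/9) = 444/469.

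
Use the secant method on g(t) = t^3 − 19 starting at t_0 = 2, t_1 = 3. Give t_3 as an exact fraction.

g(2) = −11, g(3) = 8. t_2 = 3 − 8·(3 − 2)/(8 − (−11)) = 49/19.
g(3) = 8, g(49/19) = −12672/6859. t_3 = (49/19) − (−12672/6859)·((49/19) − 3)/((−12672/6859) − 8) = 22441/8443.

22441/8443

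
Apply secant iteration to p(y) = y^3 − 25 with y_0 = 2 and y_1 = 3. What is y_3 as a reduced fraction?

p(2) = −17, p(3) = 2. y_2 = 3 − 2·(3 − 2)/(2 − (−17)) = 55/19.
p(3) = 2, p(55/19) = −5100/6859. y_3 = (55/19) − (−5100/6859)·((55/19) − 3)/((−5100/6859) − 2) = 27505/9409.

27505/9409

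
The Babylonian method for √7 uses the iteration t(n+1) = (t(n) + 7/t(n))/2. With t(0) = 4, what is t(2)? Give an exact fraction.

t(1) = (4 + 7/4)/2 = 23/8.
t(2) = (23/8 + 7/(23/8))/2 = 977/368.

977/368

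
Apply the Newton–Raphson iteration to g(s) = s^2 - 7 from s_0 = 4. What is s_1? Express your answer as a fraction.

23/8

g'(s) = 2s.
g(4) = 9, g'(4) = 8, so s_1 = 4 - 9/8 = 23/8.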